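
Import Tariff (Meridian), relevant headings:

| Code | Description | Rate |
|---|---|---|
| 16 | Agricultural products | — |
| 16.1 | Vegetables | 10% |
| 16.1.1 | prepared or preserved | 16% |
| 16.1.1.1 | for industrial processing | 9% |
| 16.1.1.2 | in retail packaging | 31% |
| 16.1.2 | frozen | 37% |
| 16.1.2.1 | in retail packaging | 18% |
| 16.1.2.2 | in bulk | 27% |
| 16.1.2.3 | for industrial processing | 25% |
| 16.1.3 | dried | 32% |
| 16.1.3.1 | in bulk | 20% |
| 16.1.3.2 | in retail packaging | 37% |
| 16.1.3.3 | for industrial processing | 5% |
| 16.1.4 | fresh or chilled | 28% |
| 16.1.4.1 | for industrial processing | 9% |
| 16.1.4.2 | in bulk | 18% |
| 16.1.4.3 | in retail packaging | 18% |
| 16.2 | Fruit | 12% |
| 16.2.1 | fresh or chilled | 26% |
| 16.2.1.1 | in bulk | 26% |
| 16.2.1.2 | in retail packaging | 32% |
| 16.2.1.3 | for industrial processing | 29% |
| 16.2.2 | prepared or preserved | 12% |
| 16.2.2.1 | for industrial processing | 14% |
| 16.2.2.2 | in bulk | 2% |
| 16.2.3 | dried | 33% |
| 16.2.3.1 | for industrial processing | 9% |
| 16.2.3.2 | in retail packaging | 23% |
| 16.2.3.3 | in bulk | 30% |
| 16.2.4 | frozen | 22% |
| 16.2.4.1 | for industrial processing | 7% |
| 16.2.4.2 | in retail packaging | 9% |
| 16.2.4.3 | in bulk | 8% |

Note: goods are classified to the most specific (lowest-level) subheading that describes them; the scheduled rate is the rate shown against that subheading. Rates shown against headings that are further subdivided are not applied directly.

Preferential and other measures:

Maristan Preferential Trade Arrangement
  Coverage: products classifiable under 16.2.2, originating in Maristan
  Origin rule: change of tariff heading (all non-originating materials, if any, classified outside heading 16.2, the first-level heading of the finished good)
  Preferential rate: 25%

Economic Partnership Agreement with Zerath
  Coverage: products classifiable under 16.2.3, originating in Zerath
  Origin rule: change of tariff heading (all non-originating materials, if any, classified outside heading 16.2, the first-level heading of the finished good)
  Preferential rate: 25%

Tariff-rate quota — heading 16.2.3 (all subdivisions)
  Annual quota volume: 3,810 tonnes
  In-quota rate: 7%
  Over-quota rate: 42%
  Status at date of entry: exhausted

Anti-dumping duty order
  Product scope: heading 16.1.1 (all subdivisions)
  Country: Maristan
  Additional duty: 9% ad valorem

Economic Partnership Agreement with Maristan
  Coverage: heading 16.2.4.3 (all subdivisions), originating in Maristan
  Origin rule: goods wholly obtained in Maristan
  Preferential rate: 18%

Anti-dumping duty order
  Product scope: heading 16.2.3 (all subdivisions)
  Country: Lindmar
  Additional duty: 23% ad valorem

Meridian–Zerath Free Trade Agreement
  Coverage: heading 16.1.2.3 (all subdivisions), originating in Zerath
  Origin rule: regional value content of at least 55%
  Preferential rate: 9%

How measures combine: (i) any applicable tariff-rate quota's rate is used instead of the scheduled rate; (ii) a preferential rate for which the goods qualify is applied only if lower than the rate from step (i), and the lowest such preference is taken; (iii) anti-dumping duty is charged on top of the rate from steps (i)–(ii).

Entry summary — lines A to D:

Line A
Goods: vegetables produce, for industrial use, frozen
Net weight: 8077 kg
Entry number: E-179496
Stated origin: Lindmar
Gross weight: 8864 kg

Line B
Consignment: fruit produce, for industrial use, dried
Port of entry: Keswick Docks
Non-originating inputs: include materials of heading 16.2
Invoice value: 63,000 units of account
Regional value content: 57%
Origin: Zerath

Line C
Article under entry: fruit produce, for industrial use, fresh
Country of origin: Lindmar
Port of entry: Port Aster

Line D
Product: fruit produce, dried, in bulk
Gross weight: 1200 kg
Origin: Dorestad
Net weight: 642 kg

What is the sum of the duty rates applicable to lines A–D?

Line A: vegetables → 16.1; frozen → 16.1.2; for industrial use → 16.1.2.3. Scheduled 25%. No special measure applies. → 25%.
Line B: fruit → 16.2; dried → 16.2.3; for industrial use → 16.2.3.1. Scheduled 9%. quota on 16.2.3 exhausted → over-quota 42%; Zerath agreement on 16.2.3: CTH not met; Zerath agreement on 16.1.2.3: 16.2.3.1 not covered. → 42%.
Line C: fruit → 16.2; fresh → 16.2.1; for industrial use → 16.2.1.3. Scheduled 29%. No special measure applies. → 29%.
Line D: fruit → 16.2; dried → 16.2.3; in bulk → 16.2.3.3. Scheduled 30%. quota on 16.2.3 exhausted → over-quota 42%. → 42%.
Sum: 25% + 42% + 29% + 42% = 138%.

138%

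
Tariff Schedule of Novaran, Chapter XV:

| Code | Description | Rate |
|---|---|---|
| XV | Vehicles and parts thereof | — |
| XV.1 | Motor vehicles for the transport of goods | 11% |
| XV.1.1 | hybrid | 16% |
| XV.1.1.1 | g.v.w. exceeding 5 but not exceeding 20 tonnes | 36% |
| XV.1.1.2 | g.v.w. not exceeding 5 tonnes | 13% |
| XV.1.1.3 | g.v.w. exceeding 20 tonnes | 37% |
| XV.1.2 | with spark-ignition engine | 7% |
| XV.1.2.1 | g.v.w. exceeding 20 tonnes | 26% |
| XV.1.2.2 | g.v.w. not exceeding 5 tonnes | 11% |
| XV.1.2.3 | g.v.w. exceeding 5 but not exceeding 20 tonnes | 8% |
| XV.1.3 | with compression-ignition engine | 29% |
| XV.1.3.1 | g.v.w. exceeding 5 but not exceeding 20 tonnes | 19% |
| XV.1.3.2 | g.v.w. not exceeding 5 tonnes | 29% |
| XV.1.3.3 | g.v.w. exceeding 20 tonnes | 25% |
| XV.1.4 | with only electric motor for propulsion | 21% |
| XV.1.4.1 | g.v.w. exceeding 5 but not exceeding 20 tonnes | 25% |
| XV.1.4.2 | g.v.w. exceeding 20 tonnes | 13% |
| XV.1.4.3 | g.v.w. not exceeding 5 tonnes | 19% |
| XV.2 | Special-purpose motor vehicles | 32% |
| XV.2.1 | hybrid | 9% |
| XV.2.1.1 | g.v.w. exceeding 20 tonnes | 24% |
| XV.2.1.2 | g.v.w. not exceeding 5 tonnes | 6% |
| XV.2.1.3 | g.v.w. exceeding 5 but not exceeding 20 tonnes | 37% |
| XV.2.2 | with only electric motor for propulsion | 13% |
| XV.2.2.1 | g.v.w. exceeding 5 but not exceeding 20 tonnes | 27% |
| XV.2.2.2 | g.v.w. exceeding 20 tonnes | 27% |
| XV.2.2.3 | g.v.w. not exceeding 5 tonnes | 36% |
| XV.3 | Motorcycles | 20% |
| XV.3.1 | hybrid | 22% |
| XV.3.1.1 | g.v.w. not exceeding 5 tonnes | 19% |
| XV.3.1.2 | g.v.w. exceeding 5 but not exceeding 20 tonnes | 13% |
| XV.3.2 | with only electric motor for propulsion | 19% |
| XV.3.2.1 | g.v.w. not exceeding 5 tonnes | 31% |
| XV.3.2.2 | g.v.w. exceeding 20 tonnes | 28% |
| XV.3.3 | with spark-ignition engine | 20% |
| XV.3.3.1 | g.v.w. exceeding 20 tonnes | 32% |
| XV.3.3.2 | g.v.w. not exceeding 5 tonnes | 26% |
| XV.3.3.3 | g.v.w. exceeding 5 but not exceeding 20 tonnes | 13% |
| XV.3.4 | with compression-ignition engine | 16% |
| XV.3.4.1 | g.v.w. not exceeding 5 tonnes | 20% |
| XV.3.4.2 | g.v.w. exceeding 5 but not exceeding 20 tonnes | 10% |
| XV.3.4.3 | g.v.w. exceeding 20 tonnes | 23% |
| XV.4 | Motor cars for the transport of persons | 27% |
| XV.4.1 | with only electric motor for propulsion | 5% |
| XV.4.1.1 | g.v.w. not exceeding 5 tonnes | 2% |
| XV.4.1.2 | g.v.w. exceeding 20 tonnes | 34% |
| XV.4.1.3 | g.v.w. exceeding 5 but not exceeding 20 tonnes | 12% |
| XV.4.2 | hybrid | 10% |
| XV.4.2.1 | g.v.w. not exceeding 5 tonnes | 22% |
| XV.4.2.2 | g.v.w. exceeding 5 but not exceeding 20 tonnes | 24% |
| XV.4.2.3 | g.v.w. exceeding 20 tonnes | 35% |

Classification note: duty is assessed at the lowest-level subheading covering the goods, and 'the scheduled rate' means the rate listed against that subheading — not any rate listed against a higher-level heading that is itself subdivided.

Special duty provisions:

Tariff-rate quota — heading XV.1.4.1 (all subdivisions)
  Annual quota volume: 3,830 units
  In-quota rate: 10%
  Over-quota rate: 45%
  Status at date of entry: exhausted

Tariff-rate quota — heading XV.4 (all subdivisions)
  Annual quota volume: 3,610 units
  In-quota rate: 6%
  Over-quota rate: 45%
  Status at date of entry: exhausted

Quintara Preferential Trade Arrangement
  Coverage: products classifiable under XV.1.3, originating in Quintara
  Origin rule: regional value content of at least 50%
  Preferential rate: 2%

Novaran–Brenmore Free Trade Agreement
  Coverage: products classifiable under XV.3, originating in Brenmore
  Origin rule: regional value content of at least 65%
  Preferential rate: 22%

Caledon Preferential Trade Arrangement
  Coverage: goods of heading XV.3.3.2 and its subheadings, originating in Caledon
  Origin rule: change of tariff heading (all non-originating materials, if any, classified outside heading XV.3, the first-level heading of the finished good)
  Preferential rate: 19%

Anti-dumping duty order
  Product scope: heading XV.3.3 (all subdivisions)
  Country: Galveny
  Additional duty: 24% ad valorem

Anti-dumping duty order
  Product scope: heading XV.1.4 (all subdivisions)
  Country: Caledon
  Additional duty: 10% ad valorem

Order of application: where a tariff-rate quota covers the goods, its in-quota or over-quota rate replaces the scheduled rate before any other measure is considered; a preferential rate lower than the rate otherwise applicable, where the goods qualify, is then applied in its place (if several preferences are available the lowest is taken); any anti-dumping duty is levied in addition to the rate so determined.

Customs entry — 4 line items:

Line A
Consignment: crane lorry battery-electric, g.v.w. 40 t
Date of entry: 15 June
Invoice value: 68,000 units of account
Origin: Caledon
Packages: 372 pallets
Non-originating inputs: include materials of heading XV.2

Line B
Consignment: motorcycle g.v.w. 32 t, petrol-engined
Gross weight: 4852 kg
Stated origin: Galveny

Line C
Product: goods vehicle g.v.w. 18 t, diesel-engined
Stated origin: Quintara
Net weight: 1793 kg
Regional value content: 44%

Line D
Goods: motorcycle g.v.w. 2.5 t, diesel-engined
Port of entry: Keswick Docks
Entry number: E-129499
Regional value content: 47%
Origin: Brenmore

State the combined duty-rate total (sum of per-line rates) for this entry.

122%

Line A: crane lorry → XV.2; battery-electric → XV.2.2; g.v.w. 40 t → XV.2.2.2. Scheduled 27%. Caledon agreement on XV.3.3.2: XV.2.2.2 not covered. → 27%.
Line B: motorcycle → XV.3; petrol-engined → XV.3.3; g.v.w. 32 t → XV.3.3.1. Scheduled 32%. anti-dumping (Galveny, XV.3.3): +24%; total 32% + 24% = 56%. → 56%.
Line C: goods vehicle → XV.1; diesel-engined → XV.1.3; g.v.w. 18 t → XV.1.3.1. Scheduled 19%. Quintara agreement on XV.1.3: RVC < 50%. → 19%.
Line D: motorcycle → XV.3; diesel-engined → XV.3.4; g.v.w. 2.5 t → XV.3.4.1. Scheduled 20%. Brenmore agreement on XV.3: RVC < 65%. → 20%.
Sum: 27% + 56% + 19% + 20% = 122%.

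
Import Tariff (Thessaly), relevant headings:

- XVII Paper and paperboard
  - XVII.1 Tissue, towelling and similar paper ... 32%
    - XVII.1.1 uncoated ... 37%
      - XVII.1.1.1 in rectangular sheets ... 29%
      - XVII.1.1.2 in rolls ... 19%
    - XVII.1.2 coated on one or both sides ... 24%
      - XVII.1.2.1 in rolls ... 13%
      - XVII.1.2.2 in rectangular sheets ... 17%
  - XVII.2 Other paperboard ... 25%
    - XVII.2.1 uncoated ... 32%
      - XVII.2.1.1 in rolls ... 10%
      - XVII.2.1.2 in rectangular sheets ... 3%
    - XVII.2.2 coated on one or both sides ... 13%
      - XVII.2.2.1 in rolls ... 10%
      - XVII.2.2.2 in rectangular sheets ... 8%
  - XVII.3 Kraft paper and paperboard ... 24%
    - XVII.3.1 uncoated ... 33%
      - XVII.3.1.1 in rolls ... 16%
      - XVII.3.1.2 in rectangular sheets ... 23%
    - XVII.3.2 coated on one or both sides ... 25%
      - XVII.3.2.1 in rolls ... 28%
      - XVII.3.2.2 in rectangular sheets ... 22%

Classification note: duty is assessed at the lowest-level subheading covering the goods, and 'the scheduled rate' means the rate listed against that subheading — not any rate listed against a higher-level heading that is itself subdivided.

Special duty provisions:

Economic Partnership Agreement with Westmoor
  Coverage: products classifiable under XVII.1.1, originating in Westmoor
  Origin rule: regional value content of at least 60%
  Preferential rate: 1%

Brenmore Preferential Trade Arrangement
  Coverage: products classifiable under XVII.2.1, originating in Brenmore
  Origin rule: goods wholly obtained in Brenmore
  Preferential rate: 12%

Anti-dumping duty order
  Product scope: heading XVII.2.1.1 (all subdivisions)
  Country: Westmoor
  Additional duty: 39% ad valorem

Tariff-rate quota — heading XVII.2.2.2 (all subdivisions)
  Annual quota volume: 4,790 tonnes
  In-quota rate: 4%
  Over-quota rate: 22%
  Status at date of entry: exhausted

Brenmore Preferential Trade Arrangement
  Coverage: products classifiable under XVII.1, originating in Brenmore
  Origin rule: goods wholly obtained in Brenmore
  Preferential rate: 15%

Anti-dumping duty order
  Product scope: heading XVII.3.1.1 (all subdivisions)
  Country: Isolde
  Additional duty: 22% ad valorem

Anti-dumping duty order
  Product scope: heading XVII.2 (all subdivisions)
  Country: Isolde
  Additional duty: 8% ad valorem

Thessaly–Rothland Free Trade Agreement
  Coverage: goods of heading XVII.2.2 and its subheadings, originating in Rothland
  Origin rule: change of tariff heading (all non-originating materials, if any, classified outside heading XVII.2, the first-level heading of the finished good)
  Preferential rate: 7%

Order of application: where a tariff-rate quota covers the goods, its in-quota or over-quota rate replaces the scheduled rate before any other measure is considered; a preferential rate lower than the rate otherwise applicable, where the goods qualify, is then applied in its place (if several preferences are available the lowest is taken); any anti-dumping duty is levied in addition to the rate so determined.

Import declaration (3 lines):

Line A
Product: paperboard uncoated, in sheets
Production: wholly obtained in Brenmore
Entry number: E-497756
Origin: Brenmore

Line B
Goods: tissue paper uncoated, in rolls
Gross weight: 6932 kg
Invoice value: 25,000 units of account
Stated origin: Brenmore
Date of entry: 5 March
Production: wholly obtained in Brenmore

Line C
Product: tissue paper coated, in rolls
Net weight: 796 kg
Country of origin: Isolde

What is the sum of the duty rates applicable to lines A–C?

31%

Line A: paperboard → XVII.2; uncoated → XVII.2.1; in sheets → XVII.2.1.2. Scheduled 3%. Brenmore agreement on XVII.2.1: wholly obtained → 12% available; Brenmore agreement on XVII.1: XVII.2.1.2 not covered; preference 12% not lower than 3% → no reduction. → 3%.
Line B: tissue paper → XVII.1; uncoated → XVII.1.1; in rolls → XVII.1.1.2. Scheduled 19%. Brenmore agreement on XVII.2.1: XVII.1.1.2 not covered; Brenmore agreement on XVII.1: wholly obtained → 15% available; preferential 15%. → 15%.
Line C: tissue paper → XVII.1; coated → XVII.1.2; in rolls → XVII.1.2.1. Scheduled 13%. No special measure applies. → 13%.
Sum: 3% + 15% + 13% = 31%.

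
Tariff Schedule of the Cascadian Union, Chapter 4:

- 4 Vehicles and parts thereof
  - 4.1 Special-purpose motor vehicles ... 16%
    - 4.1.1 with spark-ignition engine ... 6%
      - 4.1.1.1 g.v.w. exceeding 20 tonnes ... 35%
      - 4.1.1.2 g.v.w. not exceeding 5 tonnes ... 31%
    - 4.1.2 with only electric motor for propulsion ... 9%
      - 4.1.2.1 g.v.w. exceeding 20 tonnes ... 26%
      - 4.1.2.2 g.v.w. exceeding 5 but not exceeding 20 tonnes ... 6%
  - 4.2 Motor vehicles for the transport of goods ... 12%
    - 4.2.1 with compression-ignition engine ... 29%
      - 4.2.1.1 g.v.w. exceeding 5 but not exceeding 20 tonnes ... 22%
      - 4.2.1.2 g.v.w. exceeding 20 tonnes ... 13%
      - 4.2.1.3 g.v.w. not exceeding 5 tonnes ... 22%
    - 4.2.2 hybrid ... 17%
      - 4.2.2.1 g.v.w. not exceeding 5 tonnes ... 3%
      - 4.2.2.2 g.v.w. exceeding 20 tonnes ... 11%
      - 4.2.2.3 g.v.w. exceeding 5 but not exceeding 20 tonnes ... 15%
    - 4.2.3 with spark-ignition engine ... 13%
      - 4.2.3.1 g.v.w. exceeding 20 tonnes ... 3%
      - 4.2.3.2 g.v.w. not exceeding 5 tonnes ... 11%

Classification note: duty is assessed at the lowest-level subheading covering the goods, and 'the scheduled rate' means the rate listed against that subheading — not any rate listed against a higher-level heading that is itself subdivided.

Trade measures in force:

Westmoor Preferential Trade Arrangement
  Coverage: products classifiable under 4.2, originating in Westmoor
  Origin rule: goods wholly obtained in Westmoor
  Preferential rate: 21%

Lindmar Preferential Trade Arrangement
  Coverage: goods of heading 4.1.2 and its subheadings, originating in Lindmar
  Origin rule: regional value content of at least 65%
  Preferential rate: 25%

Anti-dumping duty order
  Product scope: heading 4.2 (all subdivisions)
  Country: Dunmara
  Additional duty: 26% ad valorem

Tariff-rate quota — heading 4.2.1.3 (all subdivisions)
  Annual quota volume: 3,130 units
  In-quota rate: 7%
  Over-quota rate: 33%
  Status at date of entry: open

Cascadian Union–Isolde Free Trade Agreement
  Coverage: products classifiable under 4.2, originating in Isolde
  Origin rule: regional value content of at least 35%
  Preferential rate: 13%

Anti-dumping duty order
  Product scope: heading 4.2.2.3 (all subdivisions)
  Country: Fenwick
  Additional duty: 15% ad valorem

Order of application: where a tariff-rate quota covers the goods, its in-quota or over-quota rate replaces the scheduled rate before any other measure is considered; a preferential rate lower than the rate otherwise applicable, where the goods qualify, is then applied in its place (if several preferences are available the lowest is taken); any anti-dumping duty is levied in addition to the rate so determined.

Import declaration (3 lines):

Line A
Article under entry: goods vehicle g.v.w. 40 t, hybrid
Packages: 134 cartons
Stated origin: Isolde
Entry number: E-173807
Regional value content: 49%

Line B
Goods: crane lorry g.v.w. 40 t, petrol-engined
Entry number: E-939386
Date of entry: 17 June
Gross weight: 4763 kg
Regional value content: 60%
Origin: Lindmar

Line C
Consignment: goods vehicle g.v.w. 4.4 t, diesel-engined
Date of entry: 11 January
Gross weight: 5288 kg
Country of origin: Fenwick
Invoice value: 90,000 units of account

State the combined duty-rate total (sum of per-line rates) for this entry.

53%

Line A: goods vehicle → 4.2; hybrid → 4.2.2; g.v.w. 40 t → 4.2.2.2. Scheduled 11%. Isolde agreement on 4.2: RVC ≥ 35% → 13% available; preference 13% not lower than 11% → no reduction. → 11%.
Line B: crane lorry → 4.1; petrol-engined → 4.1.1; g.v.w. 40 t → 4.1.1.1. Scheduled 35%. Lindmar agreement on 4.1.2: 4.1.1.1 not covered. → 35%.
Line C: goods vehicle → 4.2; diesel-engined → 4.2.1; g.v.w. 4.4 t → 4.2.1.3. Scheduled 22%. quota on 4.2.1.3 open → in-quota 7%. → 7%.
Sum: 11% + 35% + 7% = 53%.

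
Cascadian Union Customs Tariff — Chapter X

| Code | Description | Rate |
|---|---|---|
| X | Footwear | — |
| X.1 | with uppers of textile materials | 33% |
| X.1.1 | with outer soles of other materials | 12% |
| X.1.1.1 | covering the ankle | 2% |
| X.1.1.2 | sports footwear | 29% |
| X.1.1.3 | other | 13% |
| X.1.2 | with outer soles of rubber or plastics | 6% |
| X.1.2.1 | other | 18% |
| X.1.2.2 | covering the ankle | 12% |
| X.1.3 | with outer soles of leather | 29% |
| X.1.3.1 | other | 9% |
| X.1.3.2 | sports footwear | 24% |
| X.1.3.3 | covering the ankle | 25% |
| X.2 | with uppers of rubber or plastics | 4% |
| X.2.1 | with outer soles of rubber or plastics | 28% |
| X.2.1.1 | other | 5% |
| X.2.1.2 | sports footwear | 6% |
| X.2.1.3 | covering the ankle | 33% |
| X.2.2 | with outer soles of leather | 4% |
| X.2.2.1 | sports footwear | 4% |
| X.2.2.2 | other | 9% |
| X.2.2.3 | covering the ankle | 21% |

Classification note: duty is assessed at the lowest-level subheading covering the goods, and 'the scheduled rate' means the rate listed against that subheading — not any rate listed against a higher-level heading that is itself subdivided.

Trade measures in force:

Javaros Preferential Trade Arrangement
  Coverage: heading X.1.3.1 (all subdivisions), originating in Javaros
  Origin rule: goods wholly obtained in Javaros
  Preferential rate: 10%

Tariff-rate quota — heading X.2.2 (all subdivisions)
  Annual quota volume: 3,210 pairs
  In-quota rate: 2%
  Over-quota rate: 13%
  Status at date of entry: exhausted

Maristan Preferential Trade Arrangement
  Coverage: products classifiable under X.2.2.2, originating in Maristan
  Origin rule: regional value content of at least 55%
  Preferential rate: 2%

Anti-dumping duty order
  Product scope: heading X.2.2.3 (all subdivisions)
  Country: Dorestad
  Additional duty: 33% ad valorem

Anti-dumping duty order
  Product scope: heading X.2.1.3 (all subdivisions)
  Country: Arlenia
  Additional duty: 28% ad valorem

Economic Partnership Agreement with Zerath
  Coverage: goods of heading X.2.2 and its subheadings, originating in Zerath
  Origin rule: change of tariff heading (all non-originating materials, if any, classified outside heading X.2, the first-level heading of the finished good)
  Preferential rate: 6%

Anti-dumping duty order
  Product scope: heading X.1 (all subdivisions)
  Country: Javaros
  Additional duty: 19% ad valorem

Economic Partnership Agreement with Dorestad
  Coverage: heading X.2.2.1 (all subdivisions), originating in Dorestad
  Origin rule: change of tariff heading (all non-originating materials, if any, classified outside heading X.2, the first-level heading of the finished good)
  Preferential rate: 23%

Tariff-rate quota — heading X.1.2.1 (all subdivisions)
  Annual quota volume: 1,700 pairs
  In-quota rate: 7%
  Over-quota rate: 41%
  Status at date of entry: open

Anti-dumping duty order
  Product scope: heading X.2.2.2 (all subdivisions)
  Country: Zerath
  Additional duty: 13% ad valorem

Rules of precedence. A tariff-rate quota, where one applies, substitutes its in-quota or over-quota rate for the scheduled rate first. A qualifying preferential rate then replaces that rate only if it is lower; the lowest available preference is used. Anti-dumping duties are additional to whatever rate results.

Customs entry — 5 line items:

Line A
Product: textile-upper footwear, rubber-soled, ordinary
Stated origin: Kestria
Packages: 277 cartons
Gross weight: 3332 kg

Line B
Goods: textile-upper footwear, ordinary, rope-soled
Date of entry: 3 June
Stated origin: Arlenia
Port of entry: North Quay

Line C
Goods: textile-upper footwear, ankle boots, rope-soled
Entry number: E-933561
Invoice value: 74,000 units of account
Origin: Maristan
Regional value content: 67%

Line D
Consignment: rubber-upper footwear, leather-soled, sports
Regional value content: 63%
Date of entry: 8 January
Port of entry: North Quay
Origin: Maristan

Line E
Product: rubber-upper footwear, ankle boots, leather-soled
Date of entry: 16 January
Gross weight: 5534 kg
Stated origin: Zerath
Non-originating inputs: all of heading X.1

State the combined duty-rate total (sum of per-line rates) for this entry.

Line A: textile-upper → X.1; rubber-soled → X.1.2; ordinary → X.1.2.1. Scheduled 18%. quota on X.1.2.1 open → in-quota 7%. → 7%.
Line B: textile-upper → X.1; rope-soled → X.1.1; ordinary → X.1.1.3. Scheduled 13%. No special measure applies. → 13%.
Line C: textile-upper → X.1; rope-soled → X.1.1; ankle boots → X.1.1.1. Scheduled 2%. Maristan agreement on X.2.2.2: X.1.1.1 not covered. → 2%.
Line D: rubber-upper → X.2; leather-soled → X.2.2; sports → X.2.2.1. Scheduled 4%. quota on X.2.2 exhausted → over-quota 13%; Maristan agreement on X.2.2.2: X.2.2.1 not covered. → 13%.
Line E: rubber-upper → X.2; leather-soled → X.2.2; ankle boots → X.2.2.3. Scheduled 21%. quota on X.2.2 exhausted → over-quota 13%; Zerath agreement on X.2.2: CTH met → 6% available; preferential 6%. → 6%.
Sum: 7% + 13% + 2% + 13% + 6% = 41%.

41%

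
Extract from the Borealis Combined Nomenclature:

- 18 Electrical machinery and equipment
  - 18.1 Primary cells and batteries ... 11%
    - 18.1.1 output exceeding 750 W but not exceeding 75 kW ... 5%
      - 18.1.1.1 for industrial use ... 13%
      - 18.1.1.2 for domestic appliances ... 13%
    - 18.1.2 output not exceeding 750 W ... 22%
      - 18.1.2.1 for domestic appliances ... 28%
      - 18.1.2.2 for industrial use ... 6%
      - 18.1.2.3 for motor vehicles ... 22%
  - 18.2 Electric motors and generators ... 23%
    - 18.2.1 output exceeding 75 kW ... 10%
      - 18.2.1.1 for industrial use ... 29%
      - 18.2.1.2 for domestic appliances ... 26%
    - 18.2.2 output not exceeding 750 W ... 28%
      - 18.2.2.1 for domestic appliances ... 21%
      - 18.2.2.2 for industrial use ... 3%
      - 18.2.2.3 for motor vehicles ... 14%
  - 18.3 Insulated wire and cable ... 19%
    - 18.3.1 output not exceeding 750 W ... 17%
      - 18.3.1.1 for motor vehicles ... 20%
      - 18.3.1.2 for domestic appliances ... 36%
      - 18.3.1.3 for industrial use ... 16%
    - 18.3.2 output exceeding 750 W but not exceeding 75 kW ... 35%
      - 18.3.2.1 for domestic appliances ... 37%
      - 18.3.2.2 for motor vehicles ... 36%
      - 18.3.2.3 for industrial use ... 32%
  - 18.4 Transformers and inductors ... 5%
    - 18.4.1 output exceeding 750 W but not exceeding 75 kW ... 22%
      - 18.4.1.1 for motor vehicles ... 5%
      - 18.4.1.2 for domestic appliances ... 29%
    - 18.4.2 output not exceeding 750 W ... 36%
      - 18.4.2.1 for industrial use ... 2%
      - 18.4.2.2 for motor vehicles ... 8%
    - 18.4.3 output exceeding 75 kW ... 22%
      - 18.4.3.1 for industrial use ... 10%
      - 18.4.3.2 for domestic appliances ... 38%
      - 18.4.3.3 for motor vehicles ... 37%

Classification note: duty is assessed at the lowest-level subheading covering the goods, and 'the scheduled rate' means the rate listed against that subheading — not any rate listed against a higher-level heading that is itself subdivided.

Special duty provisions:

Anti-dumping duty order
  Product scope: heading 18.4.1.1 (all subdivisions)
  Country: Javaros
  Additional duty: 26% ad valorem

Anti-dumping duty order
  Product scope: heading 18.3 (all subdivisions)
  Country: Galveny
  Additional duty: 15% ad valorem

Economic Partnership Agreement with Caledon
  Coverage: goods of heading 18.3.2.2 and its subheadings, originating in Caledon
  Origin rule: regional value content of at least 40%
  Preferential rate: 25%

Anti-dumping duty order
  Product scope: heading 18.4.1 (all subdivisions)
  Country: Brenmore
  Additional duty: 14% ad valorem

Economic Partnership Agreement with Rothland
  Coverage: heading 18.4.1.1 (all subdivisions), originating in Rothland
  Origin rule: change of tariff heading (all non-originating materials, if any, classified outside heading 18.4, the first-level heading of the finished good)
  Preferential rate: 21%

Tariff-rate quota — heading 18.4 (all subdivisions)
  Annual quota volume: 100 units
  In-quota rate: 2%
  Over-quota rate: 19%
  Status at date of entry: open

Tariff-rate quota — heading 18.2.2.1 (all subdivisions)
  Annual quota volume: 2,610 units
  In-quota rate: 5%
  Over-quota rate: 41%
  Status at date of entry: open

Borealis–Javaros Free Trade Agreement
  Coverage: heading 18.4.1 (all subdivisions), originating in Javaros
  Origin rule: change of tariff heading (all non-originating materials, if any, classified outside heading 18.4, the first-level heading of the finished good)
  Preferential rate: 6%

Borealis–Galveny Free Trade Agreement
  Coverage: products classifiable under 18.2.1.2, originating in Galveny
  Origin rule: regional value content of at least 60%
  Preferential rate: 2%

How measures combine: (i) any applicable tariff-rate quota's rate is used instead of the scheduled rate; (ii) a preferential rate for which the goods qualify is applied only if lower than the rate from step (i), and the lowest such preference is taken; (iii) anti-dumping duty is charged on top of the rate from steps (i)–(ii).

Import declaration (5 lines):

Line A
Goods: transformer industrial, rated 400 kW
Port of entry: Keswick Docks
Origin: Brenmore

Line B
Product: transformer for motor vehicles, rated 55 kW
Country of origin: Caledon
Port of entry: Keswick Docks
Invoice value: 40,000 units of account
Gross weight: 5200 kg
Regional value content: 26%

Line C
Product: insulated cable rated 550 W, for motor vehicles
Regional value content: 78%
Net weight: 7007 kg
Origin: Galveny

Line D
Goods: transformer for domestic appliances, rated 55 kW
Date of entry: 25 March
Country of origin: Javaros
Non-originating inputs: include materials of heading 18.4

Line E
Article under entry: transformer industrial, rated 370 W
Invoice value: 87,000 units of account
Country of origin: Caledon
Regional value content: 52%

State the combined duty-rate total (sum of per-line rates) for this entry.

43%

Line A: transformer → 18.4; rated 400 kW → 18.4.3; industrial → 18.4.3.1. Scheduled 10%. quota on 18.4 open → in-quota 2%. → 2%.
Line B: transformer → 18.4; rated 55 kW → 18.4.1; for motor vehicles → 18.4.1.1. Scheduled 5%. quota on 18.4 open → in-quota 2%; Caledon agreement on 18.3.2.2: 18.4.1.1 not covered. → 2%.
Line C: insulated cable → 18.3; rated 550 W → 18.3.1; for motor vehicles → 18.3.1.1. Scheduled 20%. Galveny agreement on 18.2.1.2: 18.3.1.1 not covered; anti-dumping (Galveny, 18.3): +15%; total 20% + 15% = 35%. → 35%.
Line D: transformer → 18.4; rated 55 kW → 18.4.1; for domestic appliances → 18.4.1.2. Scheduled 29%. quota on 18.4 open → in-quota 2%; Javaros agreement on 18.4.1: CTH not met. → 2%.
Line E: transformer → 18.4; rated 370 W → 18.4.2; industrial → 18.4.2.1. Scheduled 2%. quota on 18.4 open → in-quota 2%; Caledon agreement on 18.3.2.2: 18.4.2.1 not covered. → 2%.
Sum: 2% + 2% + 35% + 2% + 2% = 43%.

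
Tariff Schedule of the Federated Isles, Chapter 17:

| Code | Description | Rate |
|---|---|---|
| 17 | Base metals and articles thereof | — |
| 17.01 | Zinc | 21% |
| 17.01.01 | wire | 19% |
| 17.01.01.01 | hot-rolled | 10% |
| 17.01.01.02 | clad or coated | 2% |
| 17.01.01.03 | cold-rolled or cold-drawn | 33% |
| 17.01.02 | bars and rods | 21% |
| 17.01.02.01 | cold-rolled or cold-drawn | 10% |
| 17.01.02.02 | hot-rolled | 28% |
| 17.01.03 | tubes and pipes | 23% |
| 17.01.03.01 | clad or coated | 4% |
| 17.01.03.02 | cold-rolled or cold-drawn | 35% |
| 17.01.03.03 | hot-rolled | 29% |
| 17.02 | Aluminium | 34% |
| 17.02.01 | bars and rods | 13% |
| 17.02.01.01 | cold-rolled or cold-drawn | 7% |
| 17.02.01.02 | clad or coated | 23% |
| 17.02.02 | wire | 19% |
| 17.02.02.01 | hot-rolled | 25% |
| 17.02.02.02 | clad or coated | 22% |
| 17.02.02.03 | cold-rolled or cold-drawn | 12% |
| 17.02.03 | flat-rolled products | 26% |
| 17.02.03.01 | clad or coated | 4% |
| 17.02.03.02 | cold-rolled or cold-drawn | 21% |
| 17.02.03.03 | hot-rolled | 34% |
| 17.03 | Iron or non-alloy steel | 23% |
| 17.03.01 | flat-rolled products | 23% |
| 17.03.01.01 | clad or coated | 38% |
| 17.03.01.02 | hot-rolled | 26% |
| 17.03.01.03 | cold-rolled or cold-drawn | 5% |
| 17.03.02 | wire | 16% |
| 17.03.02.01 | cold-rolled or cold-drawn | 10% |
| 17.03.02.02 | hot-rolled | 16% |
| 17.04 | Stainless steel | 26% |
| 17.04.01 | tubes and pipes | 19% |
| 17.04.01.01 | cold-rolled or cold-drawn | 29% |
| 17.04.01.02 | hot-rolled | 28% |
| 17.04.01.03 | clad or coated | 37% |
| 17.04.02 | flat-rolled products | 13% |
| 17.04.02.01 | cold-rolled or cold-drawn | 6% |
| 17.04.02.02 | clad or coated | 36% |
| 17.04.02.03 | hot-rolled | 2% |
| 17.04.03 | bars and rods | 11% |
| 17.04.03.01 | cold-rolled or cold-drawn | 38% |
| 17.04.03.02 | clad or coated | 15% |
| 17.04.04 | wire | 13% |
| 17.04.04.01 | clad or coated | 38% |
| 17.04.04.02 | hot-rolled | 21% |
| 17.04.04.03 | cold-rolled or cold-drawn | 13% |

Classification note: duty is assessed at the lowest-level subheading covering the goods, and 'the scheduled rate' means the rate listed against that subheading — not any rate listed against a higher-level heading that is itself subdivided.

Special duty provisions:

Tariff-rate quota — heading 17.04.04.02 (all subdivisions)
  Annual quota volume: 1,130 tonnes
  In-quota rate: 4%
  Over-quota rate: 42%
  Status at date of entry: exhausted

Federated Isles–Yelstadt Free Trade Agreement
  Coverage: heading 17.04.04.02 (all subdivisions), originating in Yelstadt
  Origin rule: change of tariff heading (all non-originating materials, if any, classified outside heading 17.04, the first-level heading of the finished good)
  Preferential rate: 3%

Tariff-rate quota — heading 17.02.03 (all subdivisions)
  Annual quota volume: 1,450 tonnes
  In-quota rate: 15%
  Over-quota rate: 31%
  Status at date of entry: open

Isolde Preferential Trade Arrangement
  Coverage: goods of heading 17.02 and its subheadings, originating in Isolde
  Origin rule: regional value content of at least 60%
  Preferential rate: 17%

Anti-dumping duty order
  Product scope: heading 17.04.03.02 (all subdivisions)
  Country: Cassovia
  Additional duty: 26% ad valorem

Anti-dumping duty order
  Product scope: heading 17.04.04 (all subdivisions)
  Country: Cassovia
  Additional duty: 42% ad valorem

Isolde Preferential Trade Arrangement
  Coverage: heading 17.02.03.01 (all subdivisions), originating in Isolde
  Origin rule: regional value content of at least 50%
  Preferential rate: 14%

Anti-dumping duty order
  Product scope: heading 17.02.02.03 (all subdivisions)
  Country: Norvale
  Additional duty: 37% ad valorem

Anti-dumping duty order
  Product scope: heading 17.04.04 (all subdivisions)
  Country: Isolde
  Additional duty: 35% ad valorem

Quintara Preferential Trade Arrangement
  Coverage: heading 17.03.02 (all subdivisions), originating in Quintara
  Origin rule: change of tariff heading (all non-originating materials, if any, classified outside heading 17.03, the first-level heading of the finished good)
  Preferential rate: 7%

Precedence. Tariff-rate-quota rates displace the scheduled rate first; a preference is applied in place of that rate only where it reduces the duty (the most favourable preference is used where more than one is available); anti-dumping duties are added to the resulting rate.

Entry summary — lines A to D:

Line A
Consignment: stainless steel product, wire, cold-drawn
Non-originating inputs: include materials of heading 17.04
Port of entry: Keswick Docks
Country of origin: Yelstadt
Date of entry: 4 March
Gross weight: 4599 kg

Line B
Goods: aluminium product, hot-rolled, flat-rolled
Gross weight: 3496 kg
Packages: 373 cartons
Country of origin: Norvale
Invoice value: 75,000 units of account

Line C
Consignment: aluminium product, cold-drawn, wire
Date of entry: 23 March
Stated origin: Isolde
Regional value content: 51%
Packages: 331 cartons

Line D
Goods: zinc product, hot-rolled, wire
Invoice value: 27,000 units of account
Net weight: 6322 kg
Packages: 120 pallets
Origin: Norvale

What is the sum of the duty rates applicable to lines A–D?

Line A: stainless steel → 17.04; wire → 17.04.04; cold-drawn → 17.04.04.03. Scheduled 13%. Yelstadt agreement on 17.04.04.02: 17.04.04.03 not covered. → 13%.
Line B: aluminium → 17.02; flat-rolled → 17.02.03; hot-rolled → 17.02.03.03. Scheduled 34%. quota on 17.02.03 open → in-quota 15%. → 15%.
Line C: aluminium → 17.02; wire → 17.02.02; cold-drawn → 17.02.02.03. Scheduled 12%. Isolde agreement on 17.02: RVC < 60%; Isolde agreement on 17.02.03.01: 17.02.02.03 not covered. → 12%.
Line D: zinc → 17.01; wire → 17.01.01; hot-rolled → 17.01.01.01. Scheduled 10%. No special measure applies. → 10%.
Sum: 13% + 15% + 12% + 10% = 50%.

50%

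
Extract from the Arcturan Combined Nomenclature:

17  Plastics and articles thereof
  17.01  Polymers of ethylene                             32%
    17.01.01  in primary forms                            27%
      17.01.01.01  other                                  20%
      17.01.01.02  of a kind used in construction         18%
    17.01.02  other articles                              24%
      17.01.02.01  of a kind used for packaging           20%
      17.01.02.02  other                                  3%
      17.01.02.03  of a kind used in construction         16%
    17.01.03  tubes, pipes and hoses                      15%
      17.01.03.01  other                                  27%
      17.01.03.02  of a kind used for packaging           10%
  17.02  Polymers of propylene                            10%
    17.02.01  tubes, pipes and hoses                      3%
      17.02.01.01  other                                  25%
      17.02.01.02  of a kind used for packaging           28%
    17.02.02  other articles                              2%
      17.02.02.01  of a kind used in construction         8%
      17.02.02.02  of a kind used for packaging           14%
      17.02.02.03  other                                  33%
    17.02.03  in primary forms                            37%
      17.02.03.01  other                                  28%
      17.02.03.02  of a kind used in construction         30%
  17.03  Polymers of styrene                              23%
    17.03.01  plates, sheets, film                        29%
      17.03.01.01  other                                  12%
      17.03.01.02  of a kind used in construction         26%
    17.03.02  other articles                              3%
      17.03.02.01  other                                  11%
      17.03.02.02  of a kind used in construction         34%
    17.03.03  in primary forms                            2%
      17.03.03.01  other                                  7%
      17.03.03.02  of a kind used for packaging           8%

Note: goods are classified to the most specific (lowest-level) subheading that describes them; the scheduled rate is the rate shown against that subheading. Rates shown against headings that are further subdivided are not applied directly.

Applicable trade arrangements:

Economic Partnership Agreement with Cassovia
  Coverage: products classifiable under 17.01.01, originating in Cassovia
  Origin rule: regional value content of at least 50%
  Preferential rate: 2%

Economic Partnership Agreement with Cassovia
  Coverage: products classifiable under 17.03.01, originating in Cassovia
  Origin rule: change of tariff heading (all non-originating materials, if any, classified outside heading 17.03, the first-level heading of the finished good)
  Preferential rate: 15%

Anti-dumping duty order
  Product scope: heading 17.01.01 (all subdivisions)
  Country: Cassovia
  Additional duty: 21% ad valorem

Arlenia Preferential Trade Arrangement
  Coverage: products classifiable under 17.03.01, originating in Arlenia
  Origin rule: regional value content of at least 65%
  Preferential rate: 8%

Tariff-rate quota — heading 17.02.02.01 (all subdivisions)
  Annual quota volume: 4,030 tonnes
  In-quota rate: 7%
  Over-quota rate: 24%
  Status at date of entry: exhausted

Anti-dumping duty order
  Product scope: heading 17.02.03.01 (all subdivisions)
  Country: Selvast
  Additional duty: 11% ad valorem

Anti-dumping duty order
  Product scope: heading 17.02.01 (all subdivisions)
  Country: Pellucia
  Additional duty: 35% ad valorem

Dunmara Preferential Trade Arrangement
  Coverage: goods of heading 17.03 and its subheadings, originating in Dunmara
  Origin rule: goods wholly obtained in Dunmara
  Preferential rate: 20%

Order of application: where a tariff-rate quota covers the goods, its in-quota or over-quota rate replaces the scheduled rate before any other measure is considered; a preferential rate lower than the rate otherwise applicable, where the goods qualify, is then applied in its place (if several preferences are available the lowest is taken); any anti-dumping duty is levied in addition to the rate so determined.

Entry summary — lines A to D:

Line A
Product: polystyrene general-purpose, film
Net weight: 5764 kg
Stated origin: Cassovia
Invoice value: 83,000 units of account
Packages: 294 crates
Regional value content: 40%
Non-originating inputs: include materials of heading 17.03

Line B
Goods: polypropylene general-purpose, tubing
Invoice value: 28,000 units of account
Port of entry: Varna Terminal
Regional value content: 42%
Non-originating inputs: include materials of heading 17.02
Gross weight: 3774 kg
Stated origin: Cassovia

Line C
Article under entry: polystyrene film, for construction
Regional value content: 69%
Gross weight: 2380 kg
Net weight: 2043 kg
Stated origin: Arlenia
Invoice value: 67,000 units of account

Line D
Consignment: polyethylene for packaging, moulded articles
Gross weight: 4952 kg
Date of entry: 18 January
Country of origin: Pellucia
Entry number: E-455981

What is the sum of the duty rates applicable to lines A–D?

Line A: polystyrene → 17.03; film → 17.03.01; general-purpose → 17.03.01.01. Scheduled 12%. Cassovia agreement on 17.01.01: 17.03.01.01 not covered; Cassovia agreement on 17.03.01: CTH not met. → 12%.
Line B: polypropylene → 17.02; tubing → 17.02.01; general-purpose → 17.02.01.01. Scheduled 25%. Cassovia agreement on 17.01.01: 17.02.01.01 not covered; Cassovia agreement on 17.03.01: 17.02.01.01 not covered. → 25%.
Line C: polystyrene → 17.03; film → 17.03.01; for construction → 17.03.01.02. Scheduled 26%. Arlenia agreement on 17.03.01: RVC ≥ 65% → 8% available; preferential 8%. → 8%.
Line D: polyethylene → 17.01; moulded articles → 17.01.02; for packaging → 17.01.02.01. Scheduled 20%. No special measure applies. → 20%.
Sum: 12% + 25% + 8% + 20% = 65%.

65%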